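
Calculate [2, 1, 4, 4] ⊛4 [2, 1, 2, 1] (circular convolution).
Use y[k] = Σ_j a[j]·b[(k-j) mod 4]. y[0] = 2×2 + 1×1 + 4×2 + 4×1 = 17; y[1] = 2×1 + 1×2 + 4×1 + 4×2 = 16; y[2] = 2×2 + 1×1 + 4×2 + 4×1 = 17; y[3] = 2×1 + 1×2 + 4×1 + 4×2 = 16. Result: [17, 16, 17, 16]

[17, 16, 17, 16]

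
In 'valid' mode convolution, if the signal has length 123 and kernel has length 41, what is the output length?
'Valid' mode counts only positions where the kernel fully overlaps the signal: m - n + 1 = 123 - 41 + 1 = 83

83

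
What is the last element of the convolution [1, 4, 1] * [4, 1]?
Use y[k] = Σ_i a[i]·b[k-i] at k=3. y[3] = 1×1 = 1

1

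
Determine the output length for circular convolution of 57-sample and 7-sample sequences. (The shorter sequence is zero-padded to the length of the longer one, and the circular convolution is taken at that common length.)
Circular convolution (zero-padding the shorter input) has length max(m, n) = max(57, 7) = 57

57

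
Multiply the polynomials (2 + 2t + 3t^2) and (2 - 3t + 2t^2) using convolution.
Ascending coefficients: a = [2, 2, 3], b = [2, -3, 2]. c[0] = 2×2 = 4; c[1] = 2×-3 + 2×2 = -2; c[2] = 2×2 + 2×-3 + 3×2 = 4; c[3] = 2×2 + 3×-3 = -5; c[4] = 3×2 = 6. Result coefficients: [4, -2, 4, -5, 6] → 4 - 2t + 4t^2 - 5t^3 + 6t^4

4 - 2t + 4t^2 - 5t^3 + 6t^4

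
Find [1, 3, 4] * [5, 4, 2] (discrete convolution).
y[0] = 1×5 = 5; y[1] = 1×4 + 3×5 = 19; y[2] = 1×2 + 3×4 + 4×5 = 34; y[3] = 3×2 + 4×4 = 22; y[4] = 4×2 = 8

[5, 19, 34, 22, 8]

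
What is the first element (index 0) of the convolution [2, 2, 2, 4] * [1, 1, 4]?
Use y[k] = Σ_i a[i]·b[k-i] at k=0. y[0] = 2×1 = 2

2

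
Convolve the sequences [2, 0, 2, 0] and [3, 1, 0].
y[0] = 2×3 = 6; y[1] = 2×1 + 0×3 = 2; y[2] = 2×0 + 0×1 + 2×3 = 6; y[3] = 0×0 + 2×1 + 0×3 = 2; y[4] = 2×0 + 0×1 = 0; y[5] = 0×0 = 0

[6, 2, 6, 2, 0, 0]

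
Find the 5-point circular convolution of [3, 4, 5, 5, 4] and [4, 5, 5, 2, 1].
Use y[k] = Σ_j x[j]·h[(k-j) mod 5]. y[0] = 3×4 + 4×1 + 5×2 + 5×5 + 4×5 = 71; y[1] = 3×5 + 4×4 + 5×1 + 5×2 + 4×5 = 66; y[2] = 3×5 + 4×5 + 5×4 + 5×1 + 4×2 = 68; y[3] = 3×2 + 4×5 + 5×5 + 5×4 + 4×1 = 75; y[4] = 3×1 + 4×2 + 5×5 + 5×5 + 4×4 = 77. Result: [71, 66, 68, 75, 77]

[71, 66, 68, 75, 77]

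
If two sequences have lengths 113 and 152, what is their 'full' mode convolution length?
Linear/full convolution length: m + n - 1 = 113 + 152 - 1 = 264

264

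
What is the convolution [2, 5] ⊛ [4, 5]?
y[0] = 2×4 = 8; y[1] = 2×5 + 5×4 = 30; y[2] = 5×5 = 25

[8, 30, 25]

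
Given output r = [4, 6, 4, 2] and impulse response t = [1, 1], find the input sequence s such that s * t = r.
Deconvolve r=[4, 6, 4, 2] by t=[1, 1]. Since t[0]=1, solve forward: s[0] = r[0] / 1 = 4; s[1] = (r[1] - 4×1) / 1 = 2; s[2] = (r[2] - 2×1) / 1 = 2. So s = [4, 2, 2]. Check by forward convolution: r[0] = 4×1 = 4; r[1] = 4×1 + 2×1 = 6; r[2] = 2×1 + 2×1 = 4; r[3] = 2×1 = 2

[4, 2, 2]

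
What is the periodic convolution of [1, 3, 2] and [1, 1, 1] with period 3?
Use y[k] = Σ_j f[j]·g[(k-j) mod 3]. y[0] = 1×1 + 3×1 + 2×1 = 6; y[1] = 1×1 + 3×1 + 2×1 = 6; y[2] = 1×1 + 3×1 + 2×1 = 6. Result: [6, 6, 6]

[6, 6, 6]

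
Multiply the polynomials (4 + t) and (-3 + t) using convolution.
Ascending coefficients: a = [4, 1], b = [-3, 1]. c[0] = 4×-3 = -12; c[1] = 4×1 + 1×-3 = 1; c[2] = 1×1 = 1. Result coefficients: [-12, 1, 1] → -12 + t + t^2

-12 + t + t^2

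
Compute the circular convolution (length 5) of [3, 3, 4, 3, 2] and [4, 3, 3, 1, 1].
Use y[k] = Σ_j f[j]·g[(k-j) mod 5]. y[0] = 3×4 + 3×1 + 4×1 + 3×3 + 2×3 = 34; y[1] = 3×3 + 3×4 + 4×1 + 3×1 + 2×3 = 34; y[2] = 3×3 + 3×3 + 4×4 + 3×1 + 2×1 = 39; y[3] = 3×1 + 3×3 + 4×3 + 3×4 + 2×1 = 38; y[4] = 3×1 + 3×1 + 4×3 + 3×3 + 2×4 = 35. Result: [34, 34, 39, 38, 35]

[34, 34, 39, 38, 35]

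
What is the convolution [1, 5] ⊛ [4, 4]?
y[0] = 1×4 = 4; y[1] = 1×4 + 5×4 = 24; y[2] = 5×4 = 20

[4, 24, 20]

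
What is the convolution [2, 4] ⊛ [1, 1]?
y[0] = 2×1 = 2; y[1] = 2×1 + 4×1 = 6; y[2] = 4×1 = 4

[2, 6, 4]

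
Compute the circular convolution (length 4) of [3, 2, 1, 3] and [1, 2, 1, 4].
Use y[k] = Σ_j f[j]·g[(k-j) mod 4]. y[0] = 3×1 + 2×4 + 1×1 + 3×2 = 18; y[1] = 3×2 + 2×1 + 1×4 + 3×1 = 15; y[2] = 3×1 + 2×2 + 1×1 + 3×4 = 20; y[3] = 3×4 + 2×1 + 1×2 + 3×1 = 19. Result: [18, 15, 20, 19]

[18, 15, 20, 19]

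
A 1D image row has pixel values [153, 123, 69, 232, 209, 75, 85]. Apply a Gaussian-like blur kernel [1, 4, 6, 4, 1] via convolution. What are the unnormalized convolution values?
Convolve image row [153, 123, 69, 232, 209, 75, 85] with kernel [1, 4, 6, 4, 1]: y[0] = 153×1 = 153; y[1] = 153×4 + 123×1 = 735; y[2] = 153×6 + 123×4 + 69×1 = 1479; y[3] = 153×4 + 123×6 + 69×4 + 232×1 = 1858; y[4] = 153×1 + 123×4 + 69×6 + 232×4 + 209×1 = 2196; y[5] = 123×1 + 69×4 + 232×6 + 209×4 + 75×1 = 2702; y[6] = 69×1 + 232×4 + 209×6 + 75×4 + 85×1 = 2636; y[7] = 232×1 + 209×4 + 75×6 + 85×4 = 1858; y[8] = 209×1 + 75×4 + 85×6 = 1019; y[9] = 75×1 + 85×4 = 415; y[10] = 85×1 = 85 → [153, 735, 1479, 1858, 2196, 2702, 2636, 1858, 1019, 415, 85]. Normalization factor = sum(kernel) = 16.

[153, 735, 1479, 1858, 2196, 2702, 2636, 1858, 1019, 415, 85]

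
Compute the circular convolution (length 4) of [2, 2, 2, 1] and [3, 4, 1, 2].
Use y[k] = Σ_j s[j]·t[(k-j) mod 4]. y[0] = 2×3 + 2×2 + 2×1 + 1×4 = 16; y[1] = 2×4 + 2×3 + 2×2 + 1×1 = 19; y[2] = 2×1 + 2×4 + 2×3 + 1×2 = 18; y[3] = 2×2 + 2×1 + 2×4 + 1×3 = 17. Result: [16, 19, 18, 17]

[16, 19, 18, 17]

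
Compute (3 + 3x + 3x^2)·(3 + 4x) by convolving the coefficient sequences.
Ascending coefficients: a = [3, 3, 3], b = [3, 4]. c[0] = 3×3 = 9; c[1] = 3×4 + 3×3 = 21; c[2] = 3×4 + 3×3 = 21; c[3] = 3×4 = 12. Result coefficients: [9, 21, 21, 12] → 9 + 21x + 21x^2 + 12x^3

9 + 21x + 21x^2 + 12x^3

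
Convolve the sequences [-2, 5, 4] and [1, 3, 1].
y[0] = -2×1 = -2; y[1] = -2×3 + 5×1 = -1; y[2] = -2×1 + 5×3 + 4×1 = 17; y[3] = 5×1 + 4×3 = 17; y[4] = 4×1 = 4

[-2, -1, 17, 17, 4]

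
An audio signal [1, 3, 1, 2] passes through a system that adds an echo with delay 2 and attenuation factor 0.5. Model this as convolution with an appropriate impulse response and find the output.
Direct-path + delayed-attenuated-path model → impulse response h = [1, 0, 0.5] (1 at lag 0, 0.5 at lag 2). Output y[n] = x[n] + 0.5·x[n - 2] (with x[n] = 0 outside 0..3): y[0] = 1 + 0.5×0 = 1; y[1] = 3 + 0.5×0 = 3; y[2] = 1 + 0.5×1 = 1.5; y[3] = 2 + 0.5×3 = 3.5; y[4] = 0 + 0.5×1 = 0.5; y[5] = 0 + 0.5×2 = 1.0. So y = [1, 3, 1.5, 3.5, 0.5, 1.0]

[1, 3, 1.5, 3.5, 0.5, 1.0]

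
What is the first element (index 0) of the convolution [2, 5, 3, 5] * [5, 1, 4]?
Use y[k] = Σ_i a[i]·b[k-i] at k=0. y[0] = 2×5 = 10

10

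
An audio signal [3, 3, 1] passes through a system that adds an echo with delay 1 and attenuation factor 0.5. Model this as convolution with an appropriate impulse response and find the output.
Direct-path + delayed-attenuated-path model → impulse response h = [1, 0.5] (1 at lag 0, 0.5 at lag 1). Output y[n] = x[n] + 0.5·x[n - 1] (with x[n] = 0 outside 0..2): y[0] = 3 + 0.5×0 = 3; y[1] = 3 + 0.5×3 = 4.5; y[2] = 1 + 0.5×3 = 2.5; y[3] = 0 + 0.5×1 = 0.5. So y = [3, 4.5, 2.5, 0.5]

[3, 4.5, 2.5, 0.5]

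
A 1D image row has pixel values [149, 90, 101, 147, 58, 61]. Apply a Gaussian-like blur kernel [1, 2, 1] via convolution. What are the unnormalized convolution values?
Convolve image row [149, 90, 101, 147, 58, 61] with kernel [1, 2, 1]: y[0] = 149×1 = 149; y[1] = 149×2 + 90×1 = 388; y[2] = 149×1 + 90×2 + 101×1 = 430; y[3] = 90×1 + 101×2 + 147×1 = 439; y[4] = 101×1 + 147×2 + 58×1 = 453; y[5] = 147×1 + 58×2 + 61×1 = 324; y[6] = 58×1 + 61×2 = 180; y[7] = 61×1 = 61 → [149, 388, 430, 439, 453, 324, 180, 61]. Normalization factor = sum(kernel) = 4.

[149, 388, 430, 439, 453, 324, 180, 61]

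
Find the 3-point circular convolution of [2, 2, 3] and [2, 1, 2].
Use y[k] = Σ_j s[j]·t[(k-j) mod 3]. y[0] = 2×2 + 2×2 + 3×1 = 11; y[1] = 2×1 + 2×2 + 3×2 = 12; y[2] = 2×2 + 2×1 + 3×2 = 12. Result: [11, 12, 12]

[11, 12, 12]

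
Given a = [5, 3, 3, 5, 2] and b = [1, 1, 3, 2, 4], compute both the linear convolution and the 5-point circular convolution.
Linear: y_lin[0] = 5×1 = 5; y_lin[1] = 5×1 + 3×1 = 8; y_lin[2] = 5×3 + 3×1 + 3×1 = 21; y_lin[3] = 5×2 + 3×3 + 3×1 + 5×1 = 27; y_lin[4] = 5×4 + 3×2 + 3×3 + 5×1 + 2×1 = 42; y_lin[5] = 3×4 + 3×2 + 5×3 + 2×1 = 35; y_lin[6] = 3×4 + 5×2 + 2×3 = 28; y_lin[7] = 5×4 + 2×2 = 24; y_lin[8] = 2×4 = 8 → [5, 8, 21, 27, 42, 35, 28, 24, 8]. Circular (length 5): y[0] = 5×1 + 3×4 + 3×2 + 5×3 + 2×1 = 40; y[1] = 5×1 + 3×1 + 3×4 + 5×2 + 2×3 = 36; y[2] = 5×3 + 3×1 + 3×1 + 5×4 + 2×2 = 45; y[3] = 5×2 + 3×3 + 3×1 + 5×1 + 2×4 = 35; y[4] = 5×4 + 3×2 + 3×3 + 5×1 + 2×1 = 42 → [40, 36, 45, 35, 42]

Linear: [5, 8, 21, 27, 42, 35, 28, 24, 8], Circular: [40, 36, 45, 35, 42]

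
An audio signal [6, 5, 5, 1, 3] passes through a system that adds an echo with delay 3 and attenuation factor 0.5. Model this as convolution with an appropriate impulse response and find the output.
Direct-path + delayed-attenuated-path model → impulse response h = [1, 0, 0, 0.5] (1 at lag 0, 0.5 at lag 3). Output y[n] = x[n] + 0.5·x[n - 3] (with x[n] = 0 outside 0..4): y[0] = 6 + 0.5×0 = 6; y[1] = 5 + 0.5×0 = 5; y[2] = 5 + 0.5×0 = 5; y[3] = 1 + 0.5×6 = 4.0; y[4] = 3 + 0.5×5 = 5.5; y[5] = 0 + 0.5×5 = 2.5; y[6] = 0 + 0.5×1 = 0.5; y[7] = 0 + 0.5×3 = 1.5. So y = [6, 5, 5, 4.0, 5.5, 2.5, 0.5, 1.5]

[6, 5, 5, 4.0, 5.5, 2.5, 0.5, 1.5]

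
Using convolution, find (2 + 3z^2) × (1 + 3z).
Ascending coefficients: a = [2, 0, 3], b = [1, 3]. c[0] = 2×1 = 2; c[1] = 2×3 + 0×1 = 6; c[2] = 0×3 + 3×1 = 3; c[3] = 3×3 = 9. Result coefficients: [2, 6, 3, 9] → 2 + 6z + 3z^2 + 9z^3

2 + 6z + 3z^2 + 9z^3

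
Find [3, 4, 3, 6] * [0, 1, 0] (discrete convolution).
y[0] = 3×0 = 0; y[1] = 3×1 + 4×0 = 3; y[2] = 3×0 + 4×1 + 3×0 = 4; y[3] = 4×0 + 3×1 + 6×0 = 3; y[4] = 3×0 + 6×1 = 6; y[5] = 6×0 = 0

[0, 3, 4, 3, 6, 0]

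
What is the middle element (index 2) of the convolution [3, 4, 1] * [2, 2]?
Use y[k] = Σ_i a[i]·b[k-i] at k=2. y[2] = 4×2 + 1×2 = 10

10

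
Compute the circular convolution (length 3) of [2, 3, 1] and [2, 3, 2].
Use y[k] = Σ_j a[j]·b[(k-j) mod 3]. y[0] = 2×2 + 3×2 + 1×3 = 13; y[1] = 2×3 + 3×2 + 1×2 = 14; y[2] = 2×2 + 3×3 + 1×2 = 15. Result: [13, 14, 15]

[13, 14, 15]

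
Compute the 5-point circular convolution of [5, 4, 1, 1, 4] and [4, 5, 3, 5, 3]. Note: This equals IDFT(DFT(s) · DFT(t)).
Either evaluate y[k] = Σ_j s[j]·t[(k-j) mod 5] directly, or use IDFT(DFT(s) · DFT(t)). y[0] = 5×4 + 4×3 + 1×5 + 1×3 + 4×5 = 60; y[1] = 5×5 + 4×4 + 1×3 + 1×5 + 4×3 = 61; y[2] = 5×3 + 4×5 + 1×4 + 1×3 + 4×5 = 62; y[3] = 5×5 + 4×3 + 1×5 + 1×4 + 4×3 = 58; y[4] = 5×3 + 4×5 + 1×3 + 1×5 + 4×4 = 59. Result: [60, 61, 62, 58, 59]

[60, 61, 62, 58, 59]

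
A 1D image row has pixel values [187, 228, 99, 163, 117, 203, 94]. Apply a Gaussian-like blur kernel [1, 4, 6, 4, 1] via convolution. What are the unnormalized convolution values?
Convolve image row [187, 228, 99, 163, 117, 203, 94] with kernel [1, 4, 6, 4, 1]: y[0] = 187×1 = 187; y[1] = 187×4 + 228×1 = 976; y[2] = 187×6 + 228×4 + 99×1 = 2133; y[3] = 187×4 + 228×6 + 99×4 + 163×1 = 2675; y[4] = 187×1 + 228×4 + 99×6 + 163×4 + 117×1 = 2462; y[5] = 228×1 + 99×4 + 163×6 + 117×4 + 203×1 = 2273; y[6] = 99×1 + 163×4 + 117×6 + 203×4 + 94×1 = 2359; y[7] = 163×1 + 117×4 + 203×6 + 94×4 = 2225; y[8] = 117×1 + 203×4 + 94×6 = 1493; y[9] = 203×1 + 94×4 = 579; y[10] = 94×1 = 94 → [187, 976, 2133, 2675, 2462, 2273, 2359, 2225, 1493, 579, 94]. Normalization factor = sum(kernel) = 16.

[187, 976, 2133, 2675, 2462, 2273, 2359, 2225, 1493, 579, 94]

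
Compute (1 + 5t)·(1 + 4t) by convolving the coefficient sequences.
Ascending coefficients: a = [1, 5], b = [1, 4]. c[0] = 1×1 = 1; c[1] = 1×4 + 5×1 = 9; c[2] = 5×4 = 20. Result coefficients: [1, 9, 20] → 1 + 9t + 20t^2

1 + 9t + 20t^2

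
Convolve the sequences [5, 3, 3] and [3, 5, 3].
y[0] = 5×3 = 15; y[1] = 5×5 + 3×3 = 34; y[2] = 5×3 + 3×5 + 3×3 = 39; y[3] = 3×3 + 3×5 = 24; y[4] = 3×3 = 9

[15, 34, 39, 24, 9]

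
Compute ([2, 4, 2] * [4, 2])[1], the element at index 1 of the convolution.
Use y[k] = Σ_i a[i]·b[k-i] at k=1. y[1] = 2×2 + 4×4 = 20

20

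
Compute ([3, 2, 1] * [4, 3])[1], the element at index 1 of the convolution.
Use y[k] = Σ_i a[i]·b[k-i] at k=1. y[1] = 3×3 + 2×4 = 17

17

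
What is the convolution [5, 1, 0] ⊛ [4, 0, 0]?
y[0] = 5×4 = 20; y[1] = 5×0 + 1×4 = 4; y[2] = 5×0 + 1×0 + 0×4 = 0; y[3] = 1×0 + 0×0 = 0; y[4] = 0×0 = 0

[20, 4, 0, 0, 0]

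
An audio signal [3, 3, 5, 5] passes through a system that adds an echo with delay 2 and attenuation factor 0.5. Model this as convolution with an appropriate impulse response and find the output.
Direct-path + delayed-attenuated-path model → impulse response h = [1, 0, 0.5] (1 at lag 0, 0.5 at lag 2). Output y[n] = x[n] + 0.5·x[n - 2] (with x[n] = 0 outside 0..3): y[0] = 3 + 0.5×0 = 3; y[1] = 3 + 0.5×0 = 3; y[2] = 5 + 0.5×3 = 6.5; y[3] = 5 + 0.5×3 = 6.5; y[4] = 0 + 0.5×5 = 2.5; y[5] = 0 + 0.5×5 = 2.5. So y = [3, 3, 6.5, 6.5, 2.5, 2.5]

[3, 3, 6.5, 6.5, 2.5, 2.5]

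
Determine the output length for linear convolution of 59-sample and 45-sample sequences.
Linear/full convolution length: m + n - 1 = 59 + 45 - 1 = 103

103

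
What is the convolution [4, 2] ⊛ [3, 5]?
y[0] = 4×3 = 12; y[1] = 4×5 + 2×3 = 26; y[2] = 2×5 = 10

[12, 26, 10]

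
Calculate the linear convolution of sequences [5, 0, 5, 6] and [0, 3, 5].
y[0] = 5×0 = 0; y[1] = 5×3 + 0×0 = 15; y[2] = 5×5 + 0×3 + 5×0 = 25; y[3] = 0×5 + 5×3 + 6×0 = 15; y[4] = 5×5 + 6×3 = 43; y[5] = 6×5 = 30

[0, 15, 25, 15, 43, 30]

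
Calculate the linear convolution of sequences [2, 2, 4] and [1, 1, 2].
y[0] = 2×1 = 2; y[1] = 2×1 + 2×1 = 4; y[2] = 2×2 + 2×1 + 4×1 = 10; y[3] = 2×2 + 4×1 = 8; y[4] = 4×2 = 8

[2, 4, 10, 8, 8]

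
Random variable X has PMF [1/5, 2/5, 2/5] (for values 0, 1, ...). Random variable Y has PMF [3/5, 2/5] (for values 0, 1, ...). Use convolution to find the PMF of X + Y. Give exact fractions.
P(X+Y=k) = Σ_i P(X=i)·P(Y=k-i) — a convolution of [1/5, 2/5, 2/5] and [3/5, 2/5]. P(X+Y=0) = (1/5)×(3/5) = 3/25; P(X+Y=1) = (1/5)×(2/5) + (2/5)×(3/5) = 2/25 + 6/25 = 8/25; P(X+Y=2) = (2/5)×(2/5) + (2/5)×(3/5) = 4/25 + 6/25 = 2/5; P(X+Y=3) = (2/5)×(2/5) = 4/25. PMF: [3/25, 8/25, 2/5, 4/25] (sums to 1 ✓)

[3/25, 8/25, 2/5, 4/25]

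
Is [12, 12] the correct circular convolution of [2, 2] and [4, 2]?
Recompute circular convolution of [2, 2] and [4, 2]: y[0] = 2×4 + 2×2 = 12; y[1] = 2×2 + 2×4 = 12 → [12, 12]. Given [12, 12] matches, so answer: Yes

Yes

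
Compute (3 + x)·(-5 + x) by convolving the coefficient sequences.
Ascending coefficients: a = [3, 1], b = [-5, 1]. c[0] = 3×-5 = -15; c[1] = 3×1 + 1×-5 = -2; c[2] = 1×1 = 1. Result coefficients: [-15, -2, 1] → -15 - 2x + x^2

-15 - 2x + x^2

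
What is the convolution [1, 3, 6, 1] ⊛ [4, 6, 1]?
y[0] = 1×4 = 4; y[1] = 1×6 + 3×4 = 18; y[2] = 1×1 + 3×6 + 6×4 = 43; y[3] = 3×1 + 6×6 + 1×4 = 43; y[4] = 6×1 + 1×6 = 12; y[5] = 1×1 = 1

[4, 18, 43, 43, 12, 1]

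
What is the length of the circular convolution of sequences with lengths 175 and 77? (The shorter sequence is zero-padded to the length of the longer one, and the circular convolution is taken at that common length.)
Circular convolution (zero-padding the shorter input) has length max(m, n) = max(175, 77) = 175

175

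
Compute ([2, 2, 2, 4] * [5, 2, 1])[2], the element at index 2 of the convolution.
Use y[k] = Σ_i a[i]·b[k-i] at k=2. y[2] = 2×1 + 2×2 + 2×5 = 16

16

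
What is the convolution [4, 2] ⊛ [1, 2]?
y[0] = 4×1 = 4; y[1] = 4×2 + 2×1 = 10; y[2] = 2×2 = 4

[4, 10, 4]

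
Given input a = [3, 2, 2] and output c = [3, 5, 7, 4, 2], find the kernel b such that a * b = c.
Output length 5 = len(a) + len(b) - 1 ⇒ len(b) = 3. Solve b forward using b[k] = (c[k] - Σ_{i≥1} a[i]·b[k-i]) / a[0]: b[0] = c[0] / a[0] = 3 / 3 = 1; b[1] = (c[1] - 2×1) / a[0] = (5 - 2×1) / 3 = 1; b[2] = (c[2] - 2×1 - 2×1) / a[0] = (7 - 2×1 - 2×1) / 3 = 1. So b = [1, 1, 1]. Forward-check [3, 2, 2] * [1, 1, 1]: c[0] = 3×1 = 3; c[1] = 3×1 + 2×1 = 5; c[2] = 3×1 + 2×1 + 2×1 = 7; c[3] = 2×1 + 2×1 = 4; c[4] = 2×1 = 2 → [3, 5, 7, 4, 2] ✓

[1, 1, 1]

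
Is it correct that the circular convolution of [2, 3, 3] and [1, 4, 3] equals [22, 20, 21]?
Recompute circular convolution of [2, 3, 3] and [1, 4, 3]: y[0] = 2×1 + 3×3 + 3×4 = 23; y[1] = 2×4 + 3×1 + 3×3 = 20; y[2] = 2×3 + 3×4 + 3×1 = 21 → [23, 20, 21]. Compare to given [22, 20, 21]: they differ at index 0: given 22, correct 23, so answer: No

No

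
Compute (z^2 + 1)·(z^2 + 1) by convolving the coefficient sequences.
Ascending coefficients: a = [1, 0, 1], b = [1, 0, 1]. c[0] = 1×1 = 1; c[1] = 1×0 + 0×1 = 0; c[2] = 1×1 + 0×0 + 1×1 = 2; c[3] = 0×1 + 1×0 = 0; c[4] = 1×1 = 1. Result coefficients: [1, 0, 2, 0, 1] → z^4 + 2z^2 + 1

z^4 + 2z^2 + 1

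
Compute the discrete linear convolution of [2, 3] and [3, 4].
y[0] = 2×3 = 6; y[1] = 2×4 + 3×3 = 17; y[2] = 3×4 = 12

[6, 17, 12]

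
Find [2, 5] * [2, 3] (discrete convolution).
y[0] = 2×2 = 4; y[1] = 2×3 + 5×2 = 16; y[2] = 5×3 = 15

[4, 16, 15]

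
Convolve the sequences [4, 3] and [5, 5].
y[0] = 4×5 = 20; y[1] = 4×5 + 3×5 = 35; y[2] = 3×5 = 15

[20, 35, 15]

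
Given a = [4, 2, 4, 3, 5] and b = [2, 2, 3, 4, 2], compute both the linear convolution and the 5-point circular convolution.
Linear: y_lin[0] = 4×2 = 8; y_lin[1] = 4×2 + 2×2 = 12; y_lin[2] = 4×3 + 2×2 + 4×2 = 24; y_lin[3] = 4×4 + 2×3 + 4×2 + 3×2 = 36; y_lin[4] = 4×2 + 2×4 + 4×3 + 3×2 + 5×2 = 44; y_lin[5] = 2×2 + 4×4 + 3×3 + 5×2 = 39; y_lin[6] = 4×2 + 3×4 + 5×3 = 35; y_lin[7] = 3×2 + 5×4 = 26; y_lin[8] = 5×2 = 10 → [8, 12, 24, 36, 44, 39, 35, 26, 10]. Circular (length 5): y[0] = 4×2 + 2×2 + 4×4 + 3×3 + 5×2 = 47; y[1] = 4×2 + 2×2 + 4×2 + 3×4 + 5×3 = 47; y[2] = 4×3 + 2×2 + 4×2 + 3×2 + 5×4 = 50; y[3] = 4×4 + 2×3 + 4×2 + 3×2 + 5×2 = 46; y[4] = 4×2 + 2×4 + 4×3 + 3×2 + 5×2 = 44 → [47, 47, 50, 46, 44]

Linear: [8, 12, 24, 36, 44, 39, 35, 26, 10], Circular: [47, 47, 50, 46, 44]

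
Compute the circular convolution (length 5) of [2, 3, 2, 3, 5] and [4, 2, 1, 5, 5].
Use y[k] = Σ_j u[j]·v[(k-j) mod 5]. y[0] = 2×4 + 3×5 + 2×5 + 3×1 + 5×2 = 46; y[1] = 2×2 + 3×4 + 2×5 + 3×5 + 5×1 = 46; y[2] = 2×1 + 3×2 + 2×4 + 3×5 + 5×5 = 56; y[3] = 2×5 + 3×1 + 2×2 + 3×4 + 5×5 = 54; y[4] = 2×5 + 3×5 + 2×1 + 3×2 + 5×4 = 53. Result: [46, 46, 56, 54, 53]

[46, 46, 56, 54, 53]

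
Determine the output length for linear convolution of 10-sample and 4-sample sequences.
Linear/full convolution length: m + n - 1 = 10 + 4 - 1 = 13

13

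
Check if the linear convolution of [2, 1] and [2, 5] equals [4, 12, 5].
Recompute linear convolution of [2, 1] and [2, 5]: y[0] = 2×2 = 4; y[1] = 2×5 + 1×2 = 12; y[2] = 1×5 = 5 → [4, 12, 5]. Given [4, 12, 5] matches, so answer: Yes

Yes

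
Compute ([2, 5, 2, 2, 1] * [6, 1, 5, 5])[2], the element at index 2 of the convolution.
Use y[k] = Σ_i a[i]·b[k-i] at k=2. y[2] = 2×5 + 5×1 + 2×6 = 27

27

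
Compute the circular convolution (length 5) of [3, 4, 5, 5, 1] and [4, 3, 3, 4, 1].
Use y[k] = Σ_j u[j]·v[(k-j) mod 5]. y[0] = 3×4 + 4×1 + 5×4 + 5×3 + 1×3 = 54; y[1] = 3×3 + 4×4 + 5×1 + 5×4 + 1×3 = 53; y[2] = 3×3 + 4×3 + 5×4 + 5×1 + 1×4 = 50; y[3] = 3×4 + 4×3 + 5×3 + 5×4 + 1×1 = 60; y[4] = 3×1 + 4×4 + 5×3 + 5×3 + 1×4 = 53. Result: [54, 53, 50, 60, 53]

[54, 53, 50, 60, 53]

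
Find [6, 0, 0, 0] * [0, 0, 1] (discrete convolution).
y[0] = 6×0 = 0; y[1] = 6×0 + 0×0 = 0; y[2] = 6×1 + 0×0 + 0×0 = 6; y[3] = 0×1 + 0×0 + 0×0 = 0; y[4] = 0×1 + 0×0 = 0; y[5] = 0×1 = 0

[0, 0, 6, 0, 0, 0]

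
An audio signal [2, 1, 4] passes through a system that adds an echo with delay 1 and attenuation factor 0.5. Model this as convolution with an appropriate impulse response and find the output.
Direct-path + delayed-attenuated-path model → impulse response h = [1, 0.5] (1 at lag 0, 0.5 at lag 1). Output y[n] = x[n] + 0.5·x[n - 1] (with x[n] = 0 outside 0..2): y[0] = 2 + 0.5×0 = 2; y[1] = 1 + 0.5×2 = 2.0; y[2] = 4 + 0.5×1 = 4.5; y[3] = 0 + 0.5×4 = 2.0. So y = [2, 2.0, 4.5, 2.0]

[2, 2.0, 4.5, 2.0]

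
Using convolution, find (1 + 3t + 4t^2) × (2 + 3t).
Ascending coefficients: a = [1, 3, 4], b = [2, 3]. c[0] = 1×2 = 2; c[1] = 1×3 + 3×2 = 9; c[2] = 3×3 + 4×2 = 17; c[3] = 4×3 = 12. Result coefficients: [2, 9, 17, 12] → 2 + 9t + 17t^2 + 12t^3

2 + 9t + 17t^2 + 12t^3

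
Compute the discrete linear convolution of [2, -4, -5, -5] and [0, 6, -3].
y[0] = 2×0 = 0; y[1] = 2×6 + -4×0 = 12; y[2] = 2×-3 + -4×6 + -5×0 = -30; y[3] = -4×-3 + -5×6 + -5×0 = -18; y[4] = -5×-3 + -5×6 = -15; y[5] = -5×-3 = 15

[0, 12, -30, -18, -15, 15]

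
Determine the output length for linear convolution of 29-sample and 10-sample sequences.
Linear/full convolution length: m + n - 1 = 29 + 10 - 1 = 38

38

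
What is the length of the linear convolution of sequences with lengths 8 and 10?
Linear/full convolution length: m + n - 1 = 8 + 10 - 1 = 17

17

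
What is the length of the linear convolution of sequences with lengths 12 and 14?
Linear/full convolution length: m + n - 1 = 12 + 14 - 1 = 25

25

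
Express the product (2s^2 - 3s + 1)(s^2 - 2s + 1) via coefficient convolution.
Ascending coefficients: a = [1, -3, 2], b = [1, -2, 1]. c[0] = 1×1 = 1; c[1] = 1×-2 + -3×1 = -5; c[2] = 1×1 + -3×-2 + 2×1 = 9; c[3] = -3×1 + 2×-2 = -7; c[4] = 2×1 = 2. Result coefficients: [1, -5, 9, -7, 2] → 2s^4 - 7s^3 + 9s^2 - 5s + 1

2s^4 - 7s^3 + 9s^2 - 5s + 1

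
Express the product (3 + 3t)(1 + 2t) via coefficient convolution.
Ascending coefficients: a = [3, 3], b = [1, 2]. c[0] = 3×1 = 3; c[1] = 3×2 + 3×1 = 9; c[2] = 3×2 = 6. Result coefficients: [3, 9, 6] → 3 + 9t + 6t^2

3 + 9t + 6t^2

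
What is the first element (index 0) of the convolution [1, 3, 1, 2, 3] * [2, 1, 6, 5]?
Use y[k] = Σ_i a[i]·b[k-i] at k=0. y[0] = 1×2 = 2

2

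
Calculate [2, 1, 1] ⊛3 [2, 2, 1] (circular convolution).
Use y[k] = Σ_j u[j]·v[(k-j) mod 3]. y[0] = 2×2 + 1×1 + 1×2 = 7; y[1] = 2×2 + 1×2 + 1×1 = 7; y[2] = 2×1 + 1×2 + 1×2 = 6. Result: [7, 7, 6]

[7, 7, 6]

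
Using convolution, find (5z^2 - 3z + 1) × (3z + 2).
Ascending coefficients: a = [1, -3, 5], b = [2, 3]. c[0] = 1×2 = 2; c[1] = 1×3 + -3×2 = -3; c[2] = -3×3 + 5×2 = 1; c[3] = 5×3 = 15. Result coefficients: [2, -3, 1, 15] → 15z^3 + z^2 - 3z + 2

15z^3 + z^2 - 3z + 2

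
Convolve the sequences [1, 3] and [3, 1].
y[0] = 1×3 = 3; y[1] = 1×1 + 3×3 = 10; y[2] = 3×1 = 3

[3, 10, 3]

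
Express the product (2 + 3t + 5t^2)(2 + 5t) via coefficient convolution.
Ascending coefficients: a = [2, 3, 5], b = [2, 5]. c[0] = 2×2 = 4; c[1] = 2×5 + 3×2 = 16; c[2] = 3×5 + 5×2 = 25; c[3] = 5×5 = 25. Result coefficients: [4, 16, 25, 25] → 4 + 16t + 25t^2 + 25t^3

4 + 16t + 25t^2 + 25t^3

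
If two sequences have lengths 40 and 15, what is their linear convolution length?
Linear/full convolution length: m + n - 1 = 40 + 15 - 1 = 54

54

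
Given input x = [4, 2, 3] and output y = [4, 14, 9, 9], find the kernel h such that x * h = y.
Output length 4 = len(x) + len(h) - 1 ⇒ len(h) = 2. Solve h forward using h[k] = (y[k] - Σ_{i≥1} x[i]·h[k-i]) / x[0]: h[0] = y[0] / x[0] = 4 / 4 = 1; h[1] = (y[1] - 2×1) / x[0] = (14 - 2×1) / 4 = 3. So h = [1, 3]. Forward-check [4, 2, 3] * [1, 3]: y[0] = 4×1 = 4; y[1] = 4×3 + 2×1 = 14; y[2] = 2×3 + 3×1 = 9; y[3] = 3×3 = 9 → [4, 14, 9, 9] ✓

[1, 3]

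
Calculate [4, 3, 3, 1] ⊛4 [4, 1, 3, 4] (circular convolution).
Use y[k] = Σ_j x[j]·h[(k-j) mod 4]. y[0] = 4×4 + 3×4 + 3×3 + 1×1 = 38; y[1] = 4×1 + 3×4 + 3×4 + 1×3 = 31; y[2] = 4×3 + 3×1 + 3×4 + 1×4 = 31; y[3] = 4×4 + 3×3 + 3×1 + 1×4 = 32. Result: [38, 31, 31, 32]

[38, 31, 31, 32]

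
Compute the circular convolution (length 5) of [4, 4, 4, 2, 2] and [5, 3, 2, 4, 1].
Use y[k] = Σ_j x[j]·h[(k-j) mod 5]. y[0] = 4×5 + 4×1 + 4×4 + 2×2 + 2×3 = 50; y[1] = 4×3 + 4×5 + 4×1 + 2×4 + 2×2 = 48; y[2] = 4×2 + 4×3 + 4×5 + 2×1 + 2×4 = 50; y[3] = 4×4 + 4×2 + 4×3 + 2×5 + 2×1 = 48; y[4] = 4×1 + 4×4 + 4×2 + 2×3 + 2×5 = 44. Result: [50, 48, 50, 48, 44]

[50, 48, 50, 48, 44]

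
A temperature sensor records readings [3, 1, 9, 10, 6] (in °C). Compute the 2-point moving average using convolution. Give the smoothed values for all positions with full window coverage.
2-point moving average kernel = [1, 1]. Apply in 'valid' mode (full window coverage): avg[0] = (3 + 1) / 2 = 2.0; avg[1] = (1 + 9) / 2 = 5.0; avg[2] = (9 + 10) / 2 = 9.5; avg[3] = (10 + 6) / 2 = 8.0. Smoothed values: [2.0, 5.0, 9.5, 8.0]

[2.0, 5.0, 9.5, 8.0]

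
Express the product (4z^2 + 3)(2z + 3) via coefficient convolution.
Ascending coefficients: a = [3, 0, 4], b = [3, 2]. c[0] = 3×3 = 9; c[1] = 3×2 + 0×3 = 6; c[2] = 0×2 + 4×3 = 12; c[3] = 4×2 = 8. Result coefficients: [9, 6, 12, 8] → 8z^3 + 12z^2 + 6z + 9

8z^3 + 12z^2 + 6z + 9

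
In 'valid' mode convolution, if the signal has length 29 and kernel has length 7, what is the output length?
'Valid' mode counts only positions where the kernel fully overlaps the signal: m - n + 1 = 29 - 7 + 1 = 23

23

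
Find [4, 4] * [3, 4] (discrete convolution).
y[0] = 4×3 = 12; y[1] = 4×4 + 4×3 = 28; y[2] = 4×4 = 16

[12, 28, 16]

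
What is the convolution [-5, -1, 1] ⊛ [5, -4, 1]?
y[0] = -5×5 = -25; y[1] = -5×-4 + -1×5 = 15; y[2] = -5×1 + -1×-4 + 1×5 = 4; y[3] = -1×1 + 1×-4 = -5; y[4] = 1×1 = 1

[-25, 15, 4, -5, 1]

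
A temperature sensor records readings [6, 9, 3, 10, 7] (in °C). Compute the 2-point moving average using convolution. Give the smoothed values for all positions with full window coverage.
2-point moving average kernel = [1, 1]. Apply in 'valid' mode (full window coverage): avg[0] = (6 + 9) / 2 = 7.5; avg[1] = (9 + 3) / 2 = 6.0; avg[2] = (3 + 10) / 2 = 6.5; avg[3] = (10 + 7) / 2 = 8.5. Smoothed values: [7.5, 6.0, 6.5, 8.5]

[7.5, 6.0, 6.5, 8.5]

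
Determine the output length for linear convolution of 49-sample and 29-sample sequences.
Linear/full convolution length: m + n - 1 = 49 + 29 - 1 = 77

77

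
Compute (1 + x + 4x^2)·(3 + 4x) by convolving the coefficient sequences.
Ascending coefficients: a = [1, 1, 4], b = [3, 4]. c[0] = 1×3 = 3; c[1] = 1×4 + 1×3 = 7; c[2] = 1×4 + 4×3 = 16; c[3] = 4×4 = 16. Result coefficients: [3, 7, 16, 16] → 3 + 7x + 16x^2 + 16x^3

3 + 7x + 16x^2 + 16x^3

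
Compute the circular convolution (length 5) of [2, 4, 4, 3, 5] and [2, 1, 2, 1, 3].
Use y[k] = Σ_j s[j]·t[(k-j) mod 5]. y[0] = 2×2 + 4×3 + 4×1 + 3×2 + 5×1 = 31; y[1] = 2×1 + 4×2 + 4×3 + 3×1 + 5×2 = 35; y[2] = 2×2 + 4×1 + 4×2 + 3×3 + 5×1 = 30; y[3] = 2×1 + 4×2 + 4×1 + 3×2 + 5×3 = 35; y[4] = 2×3 + 4×1 + 4×2 + 3×1 + 5×2 = 31. Result: [31, 35, 30, 35, 31]

[31, 35, 30, 35, 31]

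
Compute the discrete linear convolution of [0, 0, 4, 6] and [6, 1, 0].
y[0] = 0×6 = 0; y[1] = 0×1 + 0×6 = 0; y[2] = 0×0 + 0×1 + 4×6 = 24; y[3] = 0×0 + 4×1 + 6×6 = 40; y[4] = 4×0 + 6×1 = 6; y[5] = 6×0 = 0

[0, 0, 24, 40, 6, 0]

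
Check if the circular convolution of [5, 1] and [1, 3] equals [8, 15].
Recompute circular convolution of [5, 1] and [1, 3]: y[0] = 5×1 + 1×3 = 8; y[1] = 5×3 + 1×1 = 16 → [8, 16]. Compare to given [8, 15]: they differ at index 1: given 15, correct 16, so answer: No

No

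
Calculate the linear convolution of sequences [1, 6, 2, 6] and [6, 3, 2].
y[0] = 1×6 = 6; y[1] = 1×3 + 6×6 = 39; y[2] = 1×2 + 6×3 + 2×6 = 32; y[3] = 6×2 + 2×3 + 6×6 = 54; y[4] = 2×2 + 6×3 = 22; y[5] = 6×2 = 12

[6, 39, 32, 54, 22, 12]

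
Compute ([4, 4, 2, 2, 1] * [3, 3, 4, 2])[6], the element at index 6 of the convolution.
Use y[k] = Σ_i a[i]·b[k-i] at k=6. y[6] = 2×2 + 1×4 = 8

8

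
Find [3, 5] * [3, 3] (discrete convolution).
y[0] = 3×3 = 9; y[1] = 3×3 + 5×3 = 24; y[2] = 5×3 = 15

[9, 24, 15]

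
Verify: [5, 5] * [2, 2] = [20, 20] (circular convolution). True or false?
Recompute circular convolution of [5, 5] and [2, 2]: y[0] = 5×2 + 5×2 = 20; y[1] = 5×2 + 5×2 = 20 → [20, 20]. Given [20, 20] matches, so answer: Yes

Yes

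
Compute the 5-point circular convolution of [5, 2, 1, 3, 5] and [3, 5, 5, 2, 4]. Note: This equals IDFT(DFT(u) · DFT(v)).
Either evaluate y[k] = Σ_j u[j]·v[(k-j) mod 5] directly, or use IDFT(DFT(u) · DFT(v)). y[0] = 5×3 + 2×4 + 1×2 + 3×5 + 5×5 = 65; y[1] = 5×5 + 2×3 + 1×4 + 3×2 + 5×5 = 66; y[2] = 5×5 + 2×5 + 1×3 + 3×4 + 5×2 = 60; y[3] = 5×2 + 2×5 + 1×5 + 3×3 + 5×4 = 54; y[4] = 5×4 + 2×2 + 1×5 + 3×5 + 5×3 = 59. Result: [65, 66, 60, 54, 59]

[65, 66, 60, 54, 59]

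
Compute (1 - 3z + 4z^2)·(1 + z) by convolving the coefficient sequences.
Ascending coefficients: a = [1, -3, 4], b = [1, 1]. c[0] = 1×1 = 1; c[1] = 1×1 + -3×1 = -2; c[2] = -3×1 + 4×1 = 1; c[3] = 4×1 = 4. Result coefficients: [1, -2, 1, 4] → 1 - 2z + z^2 + 4z^3

1 - 2z + z^2 + 4z^3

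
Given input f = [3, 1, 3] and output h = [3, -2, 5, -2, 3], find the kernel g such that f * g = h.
Output length 5 = len(f) + len(g) - 1 ⇒ len(g) = 3. Solve g forward using g[k] = (h[k] - Σ_{i≥1} f[i]·g[k-i]) / f[0]: g[0] = h[0] / f[0] = 3 / 3 = 1; g[1] = (h[1] - 1×1) / f[0] = (-2 - 1×1) / 3 = -1; g[2] = (h[2] - 1×-1 - 3×1) / f[0] = (5 - 1×-1 - 3×1) / 3 = 1. So g = [1, -1, 1]. Forward-check [3, 1, 3] * [1, -1, 1]: h[0] = 3×1 = 3; h[1] = 3×-1 + 1×1 = -2; h[2] = 3×1 + 1×-1 + 3×1 = 5; h[3] = 1×1 + 3×-1 = -2; h[4] = 3×1 = 3 → [3, -2, 5, -2, 3] ✓

[1, -1, 1]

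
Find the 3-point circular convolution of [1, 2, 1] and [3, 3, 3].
Use y[k] = Σ_j a[j]·b[(k-j) mod 3]. y[0] = 1×3 + 2×3 + 1×3 = 12; y[1] = 1×3 + 2×3 + 1×3 = 12; y[2] = 1×3 + 2×3 + 1×3 = 12. Result: [12, 12, 12]

[12, 12, 12]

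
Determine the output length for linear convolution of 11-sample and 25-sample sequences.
Linear/full convolution length: m + n - 1 = 11 + 25 - 1 = 35

35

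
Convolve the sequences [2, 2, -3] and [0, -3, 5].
y[0] = 2×0 = 0; y[1] = 2×-3 + 2×0 = -6; y[2] = 2×5 + 2×-3 + -3×0 = 4; y[3] = 2×5 + -3×-3 = 19; y[4] = -3×5 = -15

[0, -6, 4, 19, -15]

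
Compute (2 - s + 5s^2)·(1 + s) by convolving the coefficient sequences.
Ascending coefficients: a = [2, -1, 5], b = [1, 1]. c[0] = 2×1 = 2; c[1] = 2×1 + -1×1 = 1; c[2] = -1×1 + 5×1 = 4; c[3] = 5×1 = 5. Result coefficients: [2, 1, 4, 5] → 2 + s + 4s^2 + 5s^3

2 + s + 4s^2 + 5s^3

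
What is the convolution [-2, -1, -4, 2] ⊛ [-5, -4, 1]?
y[0] = -2×-5 = 10; y[1] = -2×-4 + -1×-5 = 13; y[2] = -2×1 + -1×-4 + -4×-5 = 22; y[3] = -1×1 + -4×-4 + 2×-5 = 5; y[4] = -4×1 + 2×-4 = -12; y[5] = 2×1 = 2

[10, 13, 22, 5, -12, 2]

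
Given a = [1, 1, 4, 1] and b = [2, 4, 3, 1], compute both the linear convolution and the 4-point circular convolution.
Linear: y_lin[0] = 1×2 = 2; y_lin[1] = 1×4 + 1×2 = 6; y_lin[2] = 1×3 + 1×4 + 4×2 = 15; y_lin[3] = 1×1 + 1×3 + 4×4 + 1×2 = 22; y_lin[4] = 1×1 + 4×3 + 1×4 = 17; y_lin[5] = 4×1 + 1×3 = 7; y_lin[6] = 1×1 = 1 → [2, 6, 15, 22, 17, 7, 1]. Circular (length 4): y[0] = 1×2 + 1×1 + 4×3 + 1×4 = 19; y[1] = 1×4 + 1×2 + 4×1 + 1×3 = 13; y[2] = 1×3 + 1×4 + 4×2 + 1×1 = 16; y[3] = 1×1 + 1×3 + 4×4 + 1×2 = 22 → [19, 13, 16, 22]

Linear: [2, 6, 15, 22, 17, 7, 1], Circular: [19, 13, 16, 22]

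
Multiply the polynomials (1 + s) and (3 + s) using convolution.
Ascending coefficients: a = [1, 1], b = [3, 1]. c[0] = 1×3 = 3; c[1] = 1×1 + 1×3 = 4; c[2] = 1×1 = 1. Result coefficients: [3, 4, 1] → 3 + 4s + s^2

3 + 4s + s^2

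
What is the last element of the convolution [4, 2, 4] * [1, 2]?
Use y[k] = Σ_i a[i]·b[k-i] at k=3. y[3] = 4×2 = 8

8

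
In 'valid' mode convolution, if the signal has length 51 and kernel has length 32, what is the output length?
'Valid' mode counts only positions where the kernel fully overlaps the signal: m - n + 1 = 51 - 32 + 1 = 20

20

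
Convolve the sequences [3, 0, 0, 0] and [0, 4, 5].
y[0] = 3×0 = 0; y[1] = 3×4 + 0×0 = 12; y[2] = 3×5 + 0×4 + 0×0 = 15; y[3] = 0×5 + 0×4 + 0×0 = 0; y[4] = 0×5 + 0×4 = 0; y[5] = 0×5 = 0

[0, 12, 15, 0, 0, 0]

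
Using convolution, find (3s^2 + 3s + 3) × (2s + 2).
Ascending coefficients: a = [3, 3, 3], b = [2, 2]. c[0] = 3×2 = 6; c[1] = 3×2 + 3×2 = 12; c[2] = 3×2 + 3×2 = 12; c[3] = 3×2 = 6. Result coefficients: [6, 12, 12, 6] → 6s^3 + 12s^2 + 12s + 6

6s^3 + 12s^2 + 12s + 6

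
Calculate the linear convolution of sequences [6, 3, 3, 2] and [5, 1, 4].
y[0] = 6×5 = 30; y[1] = 6×1 + 3×5 = 21; y[2] = 6×4 + 3×1 + 3×5 = 42; y[3] = 3×4 + 3×1 + 2×5 = 25; y[4] = 3×4 + 2×1 = 14; y[5] = 2×4 = 8

[30, 21, 42, 25, 14, 8]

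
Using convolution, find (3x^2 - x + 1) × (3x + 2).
Ascending coefficients: a = [1, -1, 3], b = [2, 3]. c[0] = 1×2 = 2; c[1] = 1×3 + -1×2 = 1; c[2] = -1×3 + 3×2 = 3; c[3] = 3×3 = 9. Result coefficients: [2, 1, 3, 9] → 9x^3 + 3x^2 + x + 2

9x^3 + 3x^2 + x + 2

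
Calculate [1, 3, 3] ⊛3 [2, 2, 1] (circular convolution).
Use y[k] = Σ_j f[j]·g[(k-j) mod 3]. y[0] = 1×2 + 3×1 + 3×2 = 11; y[1] = 1×2 + 3×2 + 3×1 = 11; y[2] = 1×1 + 3×2 + 3×2 = 13. Result: [11, 11, 13]

[11, 11, 13]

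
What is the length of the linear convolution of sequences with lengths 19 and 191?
Linear/full convolution length: m + n - 1 = 19 + 191 - 1 = 209

209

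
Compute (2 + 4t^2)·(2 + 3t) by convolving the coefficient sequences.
Ascending coefficients: a = [2, 0, 4], b = [2, 3]. c[0] = 2×2 = 4; c[1] = 2×3 + 0×2 = 6; c[2] = 0×3 + 4×2 = 8; c[3] = 4×3 = 12. Result coefficients: [4, 6, 8, 12] → 4 + 6t + 8t^2 + 12t^3

4 + 6t + 8t^2 + 12t^3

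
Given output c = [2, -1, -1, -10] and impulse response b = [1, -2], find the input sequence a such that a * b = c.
Deconvolve c=[2, -1, -1, -10] by b=[1, -2]. Since b[0]=1, solve forward: a[0] = c[0] / 1 = 2; a[1] = (c[1] - 2×-2) / 1 = 3; a[2] = (c[2] - 3×-2) / 1 = 5. So a = [2, 3, 5]. Check by forward convolution: c[0] = 2×1 = 2; c[1] = 2×-2 + 3×1 = -1; c[2] = 3×-2 + 5×1 = -1; c[3] = 5×-2 = -10

[2, 3, 5]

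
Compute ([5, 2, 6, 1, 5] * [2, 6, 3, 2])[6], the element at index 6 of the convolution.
Use y[k] = Σ_i a[i]·b[k-i] at k=6. y[6] = 1×2 + 5×3 = 17

17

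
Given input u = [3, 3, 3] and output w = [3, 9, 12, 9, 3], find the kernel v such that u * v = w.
Output length 5 = len(u) + len(v) - 1 ⇒ len(v) = 3. Solve v forward using v[k] = (w[k] - Σ_{i≥1} u[i]·v[k-i]) / u[0]: v[0] = w[0] / u[0] = 3 / 3 = 1; v[1] = (w[1] - 3×1) / u[0] = (9 - 3×1) / 3 = 2; v[2] = (w[2] - 3×2 - 3×1) / u[0] = (12 - 3×2 - 3×1) / 3 = 1. So v = [1, 2, 1]. Forward-check [3, 3, 3] * [1, 2, 1]: w[0] = 3×1 = 3; w[1] = 3×2 + 3×1 = 9; w[2] = 3×1 + 3×2 + 3×1 = 12; w[3] = 3×1 + 3×2 = 9; w[4] = 3×1 = 3 → [3, 9, 12, 9, 3] ✓

[1, 2, 1]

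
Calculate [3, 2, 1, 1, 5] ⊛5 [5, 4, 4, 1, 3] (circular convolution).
Use y[k] = Σ_j s[j]·t[(k-j) mod 5]. y[0] = 3×5 + 2×3 + 1×1 + 1×4 + 5×4 = 46; y[1] = 3×4 + 2×5 + 1×3 + 1×1 + 5×4 = 46; y[2] = 3×4 + 2×4 + 1×5 + 1×3 + 5×1 = 33; y[3] = 3×1 + 2×4 + 1×4 + 1×5 + 5×3 = 35; y[4] = 3×3 + 2×1 + 1×4 + 1×4 + 5×5 = 44. Result: [46, 46, 33, 35, 44]

[46, 46, 33, 35, 44]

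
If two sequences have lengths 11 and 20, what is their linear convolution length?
Linear/full convolution length: m + n - 1 = 11 + 20 - 1 = 30

30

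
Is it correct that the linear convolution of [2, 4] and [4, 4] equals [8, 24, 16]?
Recompute linear convolution of [2, 4] and [4, 4]: y[0] = 2×4 = 8; y[1] = 2×4 + 4×4 = 24; y[2] = 4×4 = 16 → [8, 24, 16]. Given [8, 24, 16] matches, so answer: Yes

Yes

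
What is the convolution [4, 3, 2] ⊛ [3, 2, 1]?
y[0] = 4×3 = 12; y[1] = 4×2 + 3×3 = 17; y[2] = 4×1 + 3×2 + 2×3 = 16; y[3] = 3×1 + 2×2 = 7; y[4] = 2×1 = 2

[12, 17, 16, 7, 2]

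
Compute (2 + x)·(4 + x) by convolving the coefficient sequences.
Ascending coefficients: a = [2, 1], b = [4, 1]. c[0] = 2×4 = 8; c[1] = 2×1 + 1×4 = 6; c[2] = 1×1 = 1. Result coefficients: [8, 6, 1] → 8 + 6x + x^2

8 + 6x + x^2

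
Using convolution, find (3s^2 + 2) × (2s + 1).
Ascending coefficients: a = [2, 0, 3], b = [1, 2]. c[0] = 2×1 = 2; c[1] = 2×2 + 0×1 = 4; c[2] = 0×2 + 3×1 = 3; c[3] = 3×2 = 6. Result coefficients: [2, 4, 3, 6] → 6s^3 + 3s^2 + 4s + 2

6s^3 + 3s^2 + 4s + 2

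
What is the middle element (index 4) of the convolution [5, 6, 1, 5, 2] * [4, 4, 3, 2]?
Use y[k] = Σ_i a[i]·b[k-i] at k=4. y[4] = 6×2 + 1×3 + 5×4 + 2×4 = 43

43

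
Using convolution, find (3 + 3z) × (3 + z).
Ascending coefficients: a = [3, 3], b = [3, 1]. c[0] = 3×3 = 9; c[1] = 3×1 + 3×3 = 12; c[2] = 3×1 = 3. Result coefficients: [9, 12, 3] → 9 + 12z + 3z^2

9 + 12z + 3z^2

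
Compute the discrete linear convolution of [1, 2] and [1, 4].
y[0] = 1×1 = 1; y[1] = 1×4 + 2×1 = 6; y[2] = 2×4 = 8

[1, 6, 8]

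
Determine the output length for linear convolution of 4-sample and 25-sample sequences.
Linear/full convolution length: m + n - 1 = 4 + 25 - 1 = 28

28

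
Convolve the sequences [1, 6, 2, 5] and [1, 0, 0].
y[0] = 1×1 = 1; y[1] = 1×0 + 6×1 = 6; y[2] = 1×0 + 6×0 + 2×1 = 2; y[3] = 6×0 + 2×0 + 5×1 = 5; y[4] = 2×0 + 5×0 = 0; y[5] = 5×0 = 0

[1, 6, 2, 5, 0, 0]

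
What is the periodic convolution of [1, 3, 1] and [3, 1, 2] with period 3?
Use y[k] = Σ_j s[j]·t[(k-j) mod 3]. y[0] = 1×3 + 3×2 + 1×1 = 10; y[1] = 1×1 + 3×3 + 1×2 = 12; y[2] = 1×2 + 3×1 + 1×3 = 8. Result: [10, 12, 8]

[10, 12, 8]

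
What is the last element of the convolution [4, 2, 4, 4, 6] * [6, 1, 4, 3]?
Use y[k] = Σ_i a[i]·b[k-i] at k=7. y[7] = 6×3 = 18

18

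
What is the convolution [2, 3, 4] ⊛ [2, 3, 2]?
y[0] = 2×2 = 4; y[1] = 2×3 + 3×2 = 12; y[2] = 2×2 + 3×3 + 4×2 = 21; y[3] = 3×2 + 4×3 = 18; y[4] = 4×2 = 8

[4, 12, 21, 18, 8]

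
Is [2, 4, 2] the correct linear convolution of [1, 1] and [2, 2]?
Recompute linear convolution of [1, 1] and [2, 2]: y[0] = 1×2 = 2; y[1] = 1×2 + 1×2 = 4; y[2] = 1×2 = 2 → [2, 4, 2]. Given [2, 4, 2] matches, so answer: Yes

Yes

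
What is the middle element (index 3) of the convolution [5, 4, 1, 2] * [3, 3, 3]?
Use y[k] = Σ_i a[i]·b[k-i] at k=3. y[3] = 4×3 + 1×3 + 2×3 = 21

21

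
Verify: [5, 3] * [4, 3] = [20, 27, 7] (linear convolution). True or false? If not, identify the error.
Recompute linear convolution of [5, 3] and [4, 3]: y[0] = 5×4 = 20; y[1] = 5×3 + 3×4 = 27; y[2] = 3×3 = 9 → [20, 27, 9]. Compare to given [20, 27, 7]: they differ at index 2: given 7, correct 9, so answer: No

No. Error at index 2: given 7, correct 9.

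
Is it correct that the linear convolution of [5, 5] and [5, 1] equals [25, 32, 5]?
Recompute linear convolution of [5, 5] and [5, 1]: y[0] = 5×5 = 25; y[1] = 5×1 + 5×5 = 30; y[2] = 5×1 = 5 → [25, 30, 5]. Compare to given [25, 32, 5]: they differ at index 1: given 32, correct 30, so answer: No

No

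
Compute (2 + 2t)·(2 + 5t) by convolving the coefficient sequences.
Ascending coefficients: a = [2, 2], b = [2, 5]. c[0] = 2×2 = 4; c[1] = 2×5 + 2×2 = 14; c[2] = 2×5 = 10. Result coefficients: [4, 14, 10] → 4 + 14t + 10t^2

4 + 14t + 10t^2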